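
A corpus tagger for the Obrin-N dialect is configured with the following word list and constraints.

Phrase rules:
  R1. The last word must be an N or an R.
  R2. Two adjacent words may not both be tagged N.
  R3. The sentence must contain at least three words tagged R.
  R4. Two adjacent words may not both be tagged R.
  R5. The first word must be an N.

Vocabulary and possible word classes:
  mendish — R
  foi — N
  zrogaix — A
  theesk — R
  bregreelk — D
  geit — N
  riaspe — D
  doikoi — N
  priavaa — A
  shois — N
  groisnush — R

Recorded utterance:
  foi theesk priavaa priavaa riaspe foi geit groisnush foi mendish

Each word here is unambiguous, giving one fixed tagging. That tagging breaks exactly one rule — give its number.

Fixed tagging: N R A A D N N R N R.
Applying the rules: R1 ✓, R2 ✗, R3 ✓, R4 ✓, R5 ✓.
Only rule 2 fails.

2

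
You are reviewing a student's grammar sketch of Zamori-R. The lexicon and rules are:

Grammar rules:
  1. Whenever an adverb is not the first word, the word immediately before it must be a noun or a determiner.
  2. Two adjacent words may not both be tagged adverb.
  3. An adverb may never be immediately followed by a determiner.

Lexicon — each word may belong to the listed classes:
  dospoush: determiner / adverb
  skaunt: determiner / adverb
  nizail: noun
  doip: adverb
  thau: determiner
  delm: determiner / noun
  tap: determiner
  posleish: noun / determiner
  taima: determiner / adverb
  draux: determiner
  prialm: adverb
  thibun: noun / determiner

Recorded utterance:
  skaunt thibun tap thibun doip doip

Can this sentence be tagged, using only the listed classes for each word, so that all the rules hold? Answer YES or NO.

NO

Candidates per position — 1:skaunt {determiner,adverb}; 2:thibun {noun,determiner}; 3:tap {determiner}; 4:thibun {noun,determiner}; 5:doip {adverb}; 6:doip {adverb}.
Rule 1 cannot be satisfied by any choice of tags from the lexicon.
So there is no consistent tagging.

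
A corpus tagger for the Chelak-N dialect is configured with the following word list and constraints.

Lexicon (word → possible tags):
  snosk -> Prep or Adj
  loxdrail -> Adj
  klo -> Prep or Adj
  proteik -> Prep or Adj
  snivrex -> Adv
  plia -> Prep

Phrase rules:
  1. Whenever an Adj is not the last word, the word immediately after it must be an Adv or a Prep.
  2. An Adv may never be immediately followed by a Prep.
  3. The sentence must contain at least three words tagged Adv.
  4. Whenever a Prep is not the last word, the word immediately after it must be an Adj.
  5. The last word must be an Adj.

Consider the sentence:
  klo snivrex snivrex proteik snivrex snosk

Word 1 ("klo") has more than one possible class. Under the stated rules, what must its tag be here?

Candidates per position — 1:klo {Prep,Adj}; 2:snivrex {Adv}; 3:snivrex {Adv}; 4:proteik {Prep,Adj}; 5:snivrex {Adv}; 6:snosk {Prep,Adj}.
Position 1: tagging it Prep would leave rule 4 unsatisfiable, so it must be Adj.
Position 4: tagging it Prep would leave rule 2 unsatisfiable, so it must be Adj.
Position 6: tagging it Prep would leave rule 2 unsatisfiable, so it must be Adj.
That leaves exactly one tagging: Adj Adv Adv Adj Adv Adj.
Rule-by-rule: rule 1 ok; rule 2 ok; rule 3 ok; rule 4 ok; rule 5 ok.

Adj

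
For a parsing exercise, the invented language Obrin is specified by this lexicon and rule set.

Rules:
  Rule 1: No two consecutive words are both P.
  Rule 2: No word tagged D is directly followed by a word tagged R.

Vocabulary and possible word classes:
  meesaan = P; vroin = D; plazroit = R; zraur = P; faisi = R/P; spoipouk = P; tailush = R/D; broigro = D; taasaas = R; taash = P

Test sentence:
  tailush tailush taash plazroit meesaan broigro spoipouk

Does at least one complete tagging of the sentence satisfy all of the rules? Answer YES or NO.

Candidates per position — 1:tailush {R,D}; 2:tailush {R,D}; 3:taash {P}; 4:plazroit {R}; 5:meesaan {P}; 6:broigro {D}; 7:spoipouk {P}.
One satisfying assignment: R R P R P D P.
Check: rule 1 ✓; rule 2 ✓.

YES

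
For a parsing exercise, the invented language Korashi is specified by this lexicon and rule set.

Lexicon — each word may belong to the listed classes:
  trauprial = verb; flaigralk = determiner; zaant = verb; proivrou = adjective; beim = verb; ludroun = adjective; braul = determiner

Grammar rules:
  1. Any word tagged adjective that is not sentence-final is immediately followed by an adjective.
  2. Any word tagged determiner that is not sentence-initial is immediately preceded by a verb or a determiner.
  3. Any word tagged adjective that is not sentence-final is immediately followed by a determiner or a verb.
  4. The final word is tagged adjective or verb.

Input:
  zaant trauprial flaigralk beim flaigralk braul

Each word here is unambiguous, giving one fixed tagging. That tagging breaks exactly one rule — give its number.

Fixed tagging: verb verb determiner verb determiner determiner.
Applying the rules: R1 holds, R2 holds, R3 holds, R4 violated.
Only rule 4 fails.

4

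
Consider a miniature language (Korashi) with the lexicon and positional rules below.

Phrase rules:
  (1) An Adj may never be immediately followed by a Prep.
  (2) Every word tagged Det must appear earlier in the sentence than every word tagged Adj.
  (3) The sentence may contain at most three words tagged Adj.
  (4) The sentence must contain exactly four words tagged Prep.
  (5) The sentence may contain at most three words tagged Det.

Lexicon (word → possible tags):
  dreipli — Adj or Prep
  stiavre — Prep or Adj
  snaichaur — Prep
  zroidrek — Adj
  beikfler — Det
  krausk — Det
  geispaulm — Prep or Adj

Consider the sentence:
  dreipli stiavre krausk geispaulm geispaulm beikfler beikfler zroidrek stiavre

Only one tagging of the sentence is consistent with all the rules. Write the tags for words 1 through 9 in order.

Candidates per position — 1:dreipli {Adj,Prep}; 2:stiavre {Prep,Adj}; 3:krausk {Det}; 4:geispaulm {Prep,Adj}; 5:geispaulm {Prep,Adj}; 6:beikfler {Det}; 7:beikfler {Det}; 8:zroidrek {Adj}; 9:stiavre {Prep,Adj}.
Position 1: Adj is ruled out by rule 2; that leaves Prep.
Position 2: Adj is ruled out by rule 2; that leaves Prep.
Position 4: Adj is ruled out by rule 2; that leaves Prep.
Position 5: Adj is ruled out by rule 2; that leaves Prep.
Position 9: Prep is ruled out by rule 1; that leaves Adj.
The only consistent sequence is: Prep Prep Det Prep Prep Det Det Adj Adj.
Rule-by-rule: rule 1 ✓; rule 2 ✓; rule 3 ✓; rule 4 ✓; rule 5 ✓.

Prep Prep Det Prep Prep Det Det Adj Adj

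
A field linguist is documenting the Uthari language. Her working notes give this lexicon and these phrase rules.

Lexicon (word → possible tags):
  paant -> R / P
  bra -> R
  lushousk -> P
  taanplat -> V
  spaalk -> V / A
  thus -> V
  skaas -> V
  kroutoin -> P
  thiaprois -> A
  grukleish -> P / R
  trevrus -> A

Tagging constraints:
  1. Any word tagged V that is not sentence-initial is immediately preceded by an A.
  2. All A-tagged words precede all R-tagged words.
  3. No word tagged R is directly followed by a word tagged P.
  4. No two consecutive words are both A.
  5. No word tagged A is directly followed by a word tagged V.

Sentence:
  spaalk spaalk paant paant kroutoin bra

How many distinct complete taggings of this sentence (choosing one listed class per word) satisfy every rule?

Candidates per position — 1:spaalk {V,A}; 2:spaalk {V,A}; 3:paant {R,P}; 4:paant {R,P}; 5:kroutoin {P}; 6:bra {R}.
There are 16 candidate sequences in total.
The sequences that satisfy every rule: V A P P P R.
Count = 1.

1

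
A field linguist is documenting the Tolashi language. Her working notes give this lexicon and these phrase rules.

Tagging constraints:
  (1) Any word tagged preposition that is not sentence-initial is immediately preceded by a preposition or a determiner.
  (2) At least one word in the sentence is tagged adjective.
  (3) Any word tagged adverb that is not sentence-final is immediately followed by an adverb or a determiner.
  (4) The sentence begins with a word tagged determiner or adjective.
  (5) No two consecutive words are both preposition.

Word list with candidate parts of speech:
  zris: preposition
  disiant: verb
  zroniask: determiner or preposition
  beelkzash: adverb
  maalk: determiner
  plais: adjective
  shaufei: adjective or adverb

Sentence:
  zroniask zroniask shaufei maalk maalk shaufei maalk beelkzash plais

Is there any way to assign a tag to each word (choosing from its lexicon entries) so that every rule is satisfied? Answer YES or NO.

NO

Candidates per position — 1:zroniask {determiner,preposition}; 2:zroniask {determiner,preposition}; 3:shaufei {adjective,adverb}; 4:maalk {determiner}; 5:maalk {determiner}; 6:shaufei {adjective,adverb}; 7:maalk {determiner}; 8:beelkzash {adverb}; 9:plais {adjective}.
Rule 3 cannot be satisfied by any choice of tags from the lexicon.
So there is no consistent tagging.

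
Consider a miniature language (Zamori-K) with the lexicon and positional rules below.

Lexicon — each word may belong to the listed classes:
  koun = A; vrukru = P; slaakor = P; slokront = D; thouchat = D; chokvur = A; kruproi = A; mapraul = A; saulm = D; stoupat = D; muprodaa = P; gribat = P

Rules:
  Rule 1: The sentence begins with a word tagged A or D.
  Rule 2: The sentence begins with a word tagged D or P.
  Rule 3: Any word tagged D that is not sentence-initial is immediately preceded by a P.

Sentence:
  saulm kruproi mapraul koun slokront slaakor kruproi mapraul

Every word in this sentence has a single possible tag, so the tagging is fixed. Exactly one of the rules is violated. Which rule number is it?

3

Fixed tagging: D A A A D P A A.
Rule check: R1 ✓, R2 ✓, R3 ✗.
Only rule 3 fails.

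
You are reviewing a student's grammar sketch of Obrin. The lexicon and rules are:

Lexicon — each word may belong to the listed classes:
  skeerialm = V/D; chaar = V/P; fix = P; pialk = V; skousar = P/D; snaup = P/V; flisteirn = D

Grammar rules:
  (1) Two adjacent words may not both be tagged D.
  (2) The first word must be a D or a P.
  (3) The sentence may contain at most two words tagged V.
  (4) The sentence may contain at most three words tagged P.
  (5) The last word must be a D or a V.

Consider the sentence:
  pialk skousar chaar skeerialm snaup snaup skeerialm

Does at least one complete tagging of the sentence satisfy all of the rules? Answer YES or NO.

NO

Candidates per position — 1:pialk {V}; 2:skousar {P,D}; 3:chaar {V,P}; 4:skeerialm {V,D}; 5:snaup {P,V}; 6:snaup {P,V}; 7:skeerialm {V,D}.
Rule 2 cannot be satisfied by any choice of tags from the lexicon.
So there is no consistent tagging.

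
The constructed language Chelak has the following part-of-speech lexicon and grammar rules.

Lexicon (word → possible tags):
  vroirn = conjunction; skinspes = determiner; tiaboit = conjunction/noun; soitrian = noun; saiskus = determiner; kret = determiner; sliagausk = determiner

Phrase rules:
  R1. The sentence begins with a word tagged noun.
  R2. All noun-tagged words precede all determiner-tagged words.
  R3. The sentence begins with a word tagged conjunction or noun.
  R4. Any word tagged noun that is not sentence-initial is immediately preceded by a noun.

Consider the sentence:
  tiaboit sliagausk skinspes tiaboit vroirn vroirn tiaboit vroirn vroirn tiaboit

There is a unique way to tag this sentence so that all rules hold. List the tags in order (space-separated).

noun determiner determiner conjunction conjunction conjunction conjunction conjunction conjunction conjunction

Candidates per position — 1:tiaboit {conjunction,noun}; 2:sliagausk {determiner}; 3:skinspes {determiner}; 4:tiaboit {conjunction,noun}; 5:vroirn {conjunction}; 6:vroirn {conjunction}; 7:tiaboit {conjunction,noun}; 8:vroirn {conjunction}; 9:vroirn {conjunction}; 10:tiaboit {conjunction,noun}.
Position 1: conjunction is ruled out by rule 1; that leaves noun.
Position 4: noun is ruled out by rule 2; that leaves conjunction.
Position 7: noun is ruled out by rule 2; that leaves conjunction.
Position 10: noun is ruled out by rule 2; that leaves conjunction.
That leaves exactly one tagging: noun determiner determiner conjunction conjunction conjunction conjunction conjunction conjunction conjunction.
Check: rule 1 satisfied; rule 2 satisfied; rule 3 satisfied; rule 4 satisfied.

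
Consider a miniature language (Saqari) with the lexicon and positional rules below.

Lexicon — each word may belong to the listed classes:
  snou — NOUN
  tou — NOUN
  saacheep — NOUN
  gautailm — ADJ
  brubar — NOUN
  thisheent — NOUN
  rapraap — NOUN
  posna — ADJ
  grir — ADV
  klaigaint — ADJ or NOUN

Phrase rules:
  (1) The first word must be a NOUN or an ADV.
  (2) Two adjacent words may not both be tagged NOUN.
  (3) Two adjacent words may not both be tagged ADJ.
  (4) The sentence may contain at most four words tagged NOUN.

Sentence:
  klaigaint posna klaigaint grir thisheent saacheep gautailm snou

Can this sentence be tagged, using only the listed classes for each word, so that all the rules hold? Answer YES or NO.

NO

Candidates per position — 1:klaigaint {ADJ,NOUN}; 2:posna {ADJ}; 3:klaigaint {ADJ,NOUN}; 4:grir {ADV}; 5:thisheent {NOUN}; 6:saacheep {NOUN}; 7:gautailm {ADJ}; 8:snou {NOUN}.
Rule 2 cannot be satisfied by any choice of tags from the lexicon.
So there is no consistent tagging.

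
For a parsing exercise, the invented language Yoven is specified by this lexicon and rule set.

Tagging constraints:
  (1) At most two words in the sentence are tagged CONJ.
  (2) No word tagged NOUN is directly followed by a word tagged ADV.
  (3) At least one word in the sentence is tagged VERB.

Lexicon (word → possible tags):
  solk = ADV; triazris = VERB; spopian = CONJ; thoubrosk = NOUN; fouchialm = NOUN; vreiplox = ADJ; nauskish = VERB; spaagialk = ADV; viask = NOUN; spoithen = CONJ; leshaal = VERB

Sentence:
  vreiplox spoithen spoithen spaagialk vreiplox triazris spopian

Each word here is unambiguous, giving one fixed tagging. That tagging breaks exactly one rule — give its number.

1

Fixed tagging: ADJ CONJ CONJ ADV ADJ VERB CONJ.
Rule check: R1 fail, R2 pass, R3 pass.
Only rule 1 fails.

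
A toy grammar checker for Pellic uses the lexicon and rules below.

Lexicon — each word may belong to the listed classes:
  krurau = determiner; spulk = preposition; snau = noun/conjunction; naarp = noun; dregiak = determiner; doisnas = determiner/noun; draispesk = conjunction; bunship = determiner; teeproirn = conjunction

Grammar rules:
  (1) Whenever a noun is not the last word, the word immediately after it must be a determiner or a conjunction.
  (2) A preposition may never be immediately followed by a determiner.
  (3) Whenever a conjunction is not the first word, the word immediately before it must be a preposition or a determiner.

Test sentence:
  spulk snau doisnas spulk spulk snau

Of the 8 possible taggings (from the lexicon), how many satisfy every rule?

4

Candidates per position — 1:spulk {preposition}; 2:snau {noun,conjunction}; 3:doisnas {determiner,noun}; 4:spulk {preposition}; 5:spulk {preposition}; 6:snau {noun,conjunction}.
There are 8 candidate sequences in total.
The sequences that satisfy every rule: preposition noun determiner preposition preposition noun; preposition noun determiner preposition preposition conjunction; preposition conjunction determiner preposition preposition noun; preposition conjunction determiner preposition preposition conjunction.
Count = 4.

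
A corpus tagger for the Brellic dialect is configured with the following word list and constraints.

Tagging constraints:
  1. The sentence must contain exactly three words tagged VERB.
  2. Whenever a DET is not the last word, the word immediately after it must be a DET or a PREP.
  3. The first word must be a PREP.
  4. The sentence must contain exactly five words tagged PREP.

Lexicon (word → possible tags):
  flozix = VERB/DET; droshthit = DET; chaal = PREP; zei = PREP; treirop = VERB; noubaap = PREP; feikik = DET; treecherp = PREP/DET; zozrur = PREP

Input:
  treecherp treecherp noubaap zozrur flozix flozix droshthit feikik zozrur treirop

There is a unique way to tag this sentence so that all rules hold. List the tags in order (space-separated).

Candidates per position — 1:treecherp {PREP,DET}; 2:treecherp {PREP,DET}; 3:noubaap {PREP}; 4:zozrur {PREP}; 5:flozix {VERB,DET}; 6:flozix {VERB,DET}; 7:droshthit {DET}; 8:feikik {DET}; 9:zozrur {PREP}; 10:treirop {VERB}.
Position 1: DET is ruled out by rule 3; that leaves PREP.
Position 2: DET is ruled out by rule 4; that leaves PREP.
Position 5: DET is ruled out by rule 1; that leaves VERB.
Position 6: DET is ruled out by rule 1; that leaves VERB.
That leaves exactly one tagging: PREP PREP PREP PREP VERB VERB DET DET PREP VERB.
Rule-by-rule: rule 1 ✓; rule 2 ✓; rule 3 ✓; rule 4 ✓.

PREP PREP PREP PREP VERB VERB DET DET PREP VERB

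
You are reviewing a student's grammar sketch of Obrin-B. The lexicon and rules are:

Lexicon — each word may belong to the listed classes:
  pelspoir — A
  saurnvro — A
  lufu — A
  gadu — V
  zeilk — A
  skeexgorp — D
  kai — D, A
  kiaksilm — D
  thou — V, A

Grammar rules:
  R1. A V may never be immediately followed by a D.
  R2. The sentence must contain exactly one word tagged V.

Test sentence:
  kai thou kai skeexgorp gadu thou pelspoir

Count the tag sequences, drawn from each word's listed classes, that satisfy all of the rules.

4

Candidates per position — 1:kai {D,A}; 2:thou {V,A}; 3:kai {D,A}; 4:skeexgorp {D}; 5:gadu {V}; 6:thou {V,A}; 7:pelspoir {A}.
There are 16 candidate sequences in total.
The sequences that satisfy every rule: D A D D V A A; D A A D V A A; A A D D V A A; A A A D V A A.
Count = 4.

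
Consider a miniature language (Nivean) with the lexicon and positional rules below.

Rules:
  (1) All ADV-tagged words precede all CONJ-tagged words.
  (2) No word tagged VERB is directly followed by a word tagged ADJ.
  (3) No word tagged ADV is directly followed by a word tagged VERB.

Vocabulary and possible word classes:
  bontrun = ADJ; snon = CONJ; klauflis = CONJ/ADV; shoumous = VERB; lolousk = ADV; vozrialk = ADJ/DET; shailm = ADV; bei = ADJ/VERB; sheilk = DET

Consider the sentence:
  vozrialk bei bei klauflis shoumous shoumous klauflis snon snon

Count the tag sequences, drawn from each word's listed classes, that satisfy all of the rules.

6

Candidates per position — 1:vozrialk {ADJ,DET}; 2:bei {ADJ,VERB}; 3:bei {ADJ,VERB}; 4:klauflis {CONJ,ADV}; 5:shoumous {VERB}; 6:shoumous {VERB}; 7:klauflis {CONJ,ADV}; 8:snon {CONJ}; 9:snon {CONJ}.
There are 32 candidate sequences in total.
Checking each against the rules leaves 6 sequences.
Count = 6.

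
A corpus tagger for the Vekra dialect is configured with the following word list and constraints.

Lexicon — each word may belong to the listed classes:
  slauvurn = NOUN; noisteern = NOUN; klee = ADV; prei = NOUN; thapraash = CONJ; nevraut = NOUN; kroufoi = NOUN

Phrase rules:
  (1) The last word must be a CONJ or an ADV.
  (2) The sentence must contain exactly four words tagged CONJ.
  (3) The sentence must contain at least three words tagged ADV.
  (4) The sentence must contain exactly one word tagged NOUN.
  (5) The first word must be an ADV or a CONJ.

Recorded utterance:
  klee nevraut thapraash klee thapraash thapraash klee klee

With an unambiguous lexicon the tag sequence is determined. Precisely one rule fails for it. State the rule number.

2

Fixed tagging: ADV NOUN CONJ ADV CONJ CONJ ADV ADV.
Checking each rule: R1 ok, R2 fails, R3 ok, R4 ok, R5 ok.
Only rule 2 fails.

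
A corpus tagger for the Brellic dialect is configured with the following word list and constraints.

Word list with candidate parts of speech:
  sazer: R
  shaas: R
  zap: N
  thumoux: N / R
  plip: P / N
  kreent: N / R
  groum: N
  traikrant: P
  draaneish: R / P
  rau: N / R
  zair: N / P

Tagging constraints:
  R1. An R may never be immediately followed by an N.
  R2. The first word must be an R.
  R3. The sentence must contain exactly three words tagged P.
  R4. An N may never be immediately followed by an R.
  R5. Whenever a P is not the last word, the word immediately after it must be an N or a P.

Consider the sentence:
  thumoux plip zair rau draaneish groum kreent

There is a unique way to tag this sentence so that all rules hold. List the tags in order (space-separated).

R P P N P N N

Candidates per position — 1:thumoux {N,R}; 2:plip {P,N}; 3:zair {N,P}; 4:rau {N,R}; 5:draaneish {R,P}; 6:groum {N}; 7:kreent {N,R}.
Position 1: N is ruled out by rule 2; that leaves R.
Position 2: N is ruled out by rule 1; that leaves P.
Position 3: N is ruled out by rule 3; that leaves P.
Position 4: R is ruled out by rule 5; that leaves N.
Position 5: R is ruled out by rule 1; that leaves P.
Position 7: R is ruled out by rule 4; that leaves N.
The unique satisfying tagging is: R P P N P N N.
Rule-by-rule: rule 1 ✓; rule 2 ✓; rule 3 ✓; rule 4 ✓; rule 5 ✓.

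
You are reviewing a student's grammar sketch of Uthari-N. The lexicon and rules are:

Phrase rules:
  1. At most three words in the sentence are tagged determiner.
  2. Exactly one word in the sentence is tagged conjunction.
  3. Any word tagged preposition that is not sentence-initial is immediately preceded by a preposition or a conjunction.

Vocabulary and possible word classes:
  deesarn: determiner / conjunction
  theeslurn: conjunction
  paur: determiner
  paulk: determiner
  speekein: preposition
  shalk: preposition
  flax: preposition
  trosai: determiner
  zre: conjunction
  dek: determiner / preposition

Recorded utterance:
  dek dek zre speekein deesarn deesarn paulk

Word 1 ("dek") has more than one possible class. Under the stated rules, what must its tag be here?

Candidates per position — 1:dek {determiner,preposition}; 2:dek {determiner,preposition}; 3:zre {conjunction}; 4:speekein {preposition}; 5:deesarn {determiner,conjunction}; 6:deesarn {determiner,conjunction}; 7:paulk {determiner}.
If word 5 were conjunction, no tagging could satisfy rule 2; so word 5 is determiner.
If word 6 were conjunction, no tagging could satisfy rule 2; so word 6 is determiner.
If word 1 were determiner, no tagging could satisfy rule 1; so word 1 is preposition.
If word 2 were determiner, no tagging could satisfy rule 1; so word 2 is preposition.
That leaves exactly one tagging: preposition preposition conjunction preposition determiner determiner determiner.
Check: rule 1 satisfied; rule 2 satisfied; rule 3 satisfied.

preposition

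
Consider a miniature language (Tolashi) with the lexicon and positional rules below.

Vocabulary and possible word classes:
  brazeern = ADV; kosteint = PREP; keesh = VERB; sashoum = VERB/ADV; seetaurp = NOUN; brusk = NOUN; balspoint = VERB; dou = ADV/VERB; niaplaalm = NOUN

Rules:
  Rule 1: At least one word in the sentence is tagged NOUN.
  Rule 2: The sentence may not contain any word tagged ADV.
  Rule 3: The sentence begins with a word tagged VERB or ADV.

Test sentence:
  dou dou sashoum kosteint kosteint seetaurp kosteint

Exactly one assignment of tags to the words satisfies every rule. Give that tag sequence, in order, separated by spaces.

VERB VERB VERB PREP PREP NOUN PREP

Candidates per position — 1:dou {ADV,VERB}; 2:dou {ADV,VERB}; 3:sashoum {VERB,ADV}; 4:kosteint {PREP}; 5:kosteint {PREP}; 6:seetaurp {NOUN}; 7:kosteint {PREP}.
If word 1 were ADV, no tagging could satisfy rule 2; so word 1 is VERB.
If word 2 were ADV, no tagging could satisfy rule 2; so word 2 is VERB.
If word 3 were ADV, no tagging could satisfy rule 2; so word 3 is VERB.
The only consistent sequence is: VERB VERB VERB PREP PREP NOUN PREP.
Checking: rule 1 holds; rule 2 holds; rule 3 holds.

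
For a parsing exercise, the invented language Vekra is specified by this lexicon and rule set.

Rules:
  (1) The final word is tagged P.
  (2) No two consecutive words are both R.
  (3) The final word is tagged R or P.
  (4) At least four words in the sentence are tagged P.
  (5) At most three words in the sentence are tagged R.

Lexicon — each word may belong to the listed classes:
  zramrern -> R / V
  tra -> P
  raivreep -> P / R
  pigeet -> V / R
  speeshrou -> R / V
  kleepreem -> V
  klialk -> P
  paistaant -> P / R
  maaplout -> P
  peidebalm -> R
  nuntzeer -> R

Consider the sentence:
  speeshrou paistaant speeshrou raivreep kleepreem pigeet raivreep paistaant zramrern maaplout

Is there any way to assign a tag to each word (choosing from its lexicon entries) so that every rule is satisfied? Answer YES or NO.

Candidates per position — 1:speeshrou {R,V}; 2:paistaant {P,R}; 3:speeshrou {R,V}; 4:raivreep {P,R}; 5:kleepreem {V}; 6:pigeet {V,R}; 7:raivreep {P,R}; 8:paistaant {P,R}; 9:zramrern {R,V}; 10:maaplout {P}.
One satisfying assignment: R P R P V V P P R P.
Checking: rule 1 ok; rule 2 ok; rule 3 ok; rule 4 ok; rule 5 ok.

YES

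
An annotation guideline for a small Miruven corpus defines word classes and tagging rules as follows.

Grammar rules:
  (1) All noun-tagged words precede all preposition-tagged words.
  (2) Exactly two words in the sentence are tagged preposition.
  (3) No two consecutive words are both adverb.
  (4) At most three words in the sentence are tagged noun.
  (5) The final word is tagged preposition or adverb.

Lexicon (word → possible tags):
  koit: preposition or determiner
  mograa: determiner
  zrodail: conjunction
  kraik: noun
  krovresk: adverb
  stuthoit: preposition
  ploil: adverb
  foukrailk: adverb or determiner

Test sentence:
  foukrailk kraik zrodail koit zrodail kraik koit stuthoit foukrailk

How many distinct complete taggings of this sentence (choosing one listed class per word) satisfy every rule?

Candidates per position — 1:foukrailk {adverb,determiner}; 2:kraik {noun}; 3:zrodail {conjunction}; 4:koit {preposition,determiner}; 5:zrodail {conjunction}; 6:kraik {noun}; 7:koit {preposition,determiner}; 8:stuthoit {preposition}; 9:foukrailk {adverb,determiner}.
There are 16 candidate sequences in total.
The sequences that satisfy every rule: adverb noun conjunction determiner conjunction noun preposition preposition adverb; determiner noun conjunction determiner conjunction noun preposition preposition adverb.
Count = 2.

2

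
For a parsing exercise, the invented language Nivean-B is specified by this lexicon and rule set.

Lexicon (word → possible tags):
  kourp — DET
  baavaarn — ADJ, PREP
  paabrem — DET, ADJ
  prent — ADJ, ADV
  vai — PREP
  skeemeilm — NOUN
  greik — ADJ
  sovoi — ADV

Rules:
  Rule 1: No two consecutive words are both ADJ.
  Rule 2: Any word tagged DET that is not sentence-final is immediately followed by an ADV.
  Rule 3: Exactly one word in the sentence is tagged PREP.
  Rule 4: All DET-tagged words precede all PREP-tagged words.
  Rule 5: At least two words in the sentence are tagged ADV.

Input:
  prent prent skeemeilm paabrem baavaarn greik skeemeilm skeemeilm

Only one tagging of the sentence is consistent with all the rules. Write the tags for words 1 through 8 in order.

Candidates per position — 1:prent {ADJ,ADV}; 2:prent {ADJ,ADV}; 3:skeemeilm {NOUN}; 4:paabrem {DET,ADJ}; 5:baavaarn {ADJ,PREP}; 6:greik {ADJ}; 7:skeemeilm {NOUN}; 8:skeemeilm {NOUN}.
Word 1 cannot be ADJ — rule 5 would then fail for every completion. It is ADV.
Word 2 cannot be ADJ — rule 5 would then fail for every completion. It is ADV.
Word 4 cannot be DET — rule 2 would then fail for every completion. It is ADJ.
Word 5 cannot be ADJ — rule 1 would then fail for every completion. It is PREP.
So the tagging must be: ADV ADV NOUN ADJ PREP ADJ NOUN NOUN.
Checking: rule 1 ok; rule 2 ok; rule 3 ok; rule 4 ok; rule 5 ok.

ADV ADV NOUN ADJ PREP ADJ NOUN NOUN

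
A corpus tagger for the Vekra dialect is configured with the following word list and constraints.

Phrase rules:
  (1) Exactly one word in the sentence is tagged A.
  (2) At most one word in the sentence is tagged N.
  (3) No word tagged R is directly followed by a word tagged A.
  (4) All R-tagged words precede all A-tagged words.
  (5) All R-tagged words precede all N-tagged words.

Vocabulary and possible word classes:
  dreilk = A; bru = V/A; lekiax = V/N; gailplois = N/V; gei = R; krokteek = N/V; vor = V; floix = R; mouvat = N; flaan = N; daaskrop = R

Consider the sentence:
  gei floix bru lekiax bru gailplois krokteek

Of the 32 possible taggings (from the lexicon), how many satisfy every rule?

Candidates per position — 1:gei {R}; 2:floix {R}; 3:bru {V,A}; 4:lekiax {V,N}; 5:bru {V,A}; 6:gailplois {N,V}; 7:krokteek {N,V}.
There are 32 candidate sequences in total.
The sequences that satisfy every rule: R R V V A N V; R R V V A V N; R R V V A V V; R R V N A V V.
Count = 4.

4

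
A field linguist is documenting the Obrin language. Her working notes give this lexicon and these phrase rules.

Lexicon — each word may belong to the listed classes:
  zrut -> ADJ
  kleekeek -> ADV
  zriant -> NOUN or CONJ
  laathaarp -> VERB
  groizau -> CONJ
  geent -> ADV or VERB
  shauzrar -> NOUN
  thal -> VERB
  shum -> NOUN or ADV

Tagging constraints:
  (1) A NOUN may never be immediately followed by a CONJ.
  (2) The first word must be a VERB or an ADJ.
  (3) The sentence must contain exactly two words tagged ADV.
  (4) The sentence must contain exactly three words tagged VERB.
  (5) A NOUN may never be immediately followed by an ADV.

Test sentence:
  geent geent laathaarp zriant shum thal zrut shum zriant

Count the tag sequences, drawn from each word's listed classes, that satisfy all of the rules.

Candidates per position — 1:geent {ADV,VERB}; 2:geent {ADV,VERB}; 3:laathaarp {VERB}; 4:zriant {NOUN,CONJ}; 5:shum {NOUN,ADV}; 6:thal {VERB}; 7:zrut {ADJ}; 8:shum {NOUN,ADV}; 9:zriant {NOUN,CONJ}.
There are 64 candidate sequences in total.
The sequences that satisfy every rule: VERB ADV VERB NOUN NOUN VERB ADJ ADV NOUN; VERB ADV VERB NOUN NOUN VERB ADJ ADV CONJ; VERB ADV VERB CONJ NOUN VERB ADJ ADV NOUN; VERB ADV VERB CONJ NOUN VERB ADJ ADV CONJ; VERB ADV VERB CONJ ADV VERB ADJ NOUN NOUN.
Count = 5.

5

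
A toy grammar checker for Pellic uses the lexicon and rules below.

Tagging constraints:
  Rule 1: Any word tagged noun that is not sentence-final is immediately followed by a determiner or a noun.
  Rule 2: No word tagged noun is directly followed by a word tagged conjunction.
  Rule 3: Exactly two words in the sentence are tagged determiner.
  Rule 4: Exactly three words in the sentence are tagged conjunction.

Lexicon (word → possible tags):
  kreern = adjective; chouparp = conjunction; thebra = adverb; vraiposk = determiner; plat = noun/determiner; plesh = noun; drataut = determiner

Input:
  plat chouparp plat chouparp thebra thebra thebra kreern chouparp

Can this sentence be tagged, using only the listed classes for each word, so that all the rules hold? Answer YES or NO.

Candidates per position — 1:plat {noun,determiner}; 2:chouparp {conjunction}; 3:plat {noun,determiner}; 4:chouparp {conjunction}; 5:thebra {adverb}; 6:thebra {adverb}; 7:thebra {adverb}; 8:kreern {adjective}; 9:chouparp {conjunction}.
One satisfying assignment: determiner conjunction determiner conjunction adverb adverb adverb adjective conjunction.
Check: rule 1 ok; rule 2 ok; rule 3 ok; rule 4 ok.

YES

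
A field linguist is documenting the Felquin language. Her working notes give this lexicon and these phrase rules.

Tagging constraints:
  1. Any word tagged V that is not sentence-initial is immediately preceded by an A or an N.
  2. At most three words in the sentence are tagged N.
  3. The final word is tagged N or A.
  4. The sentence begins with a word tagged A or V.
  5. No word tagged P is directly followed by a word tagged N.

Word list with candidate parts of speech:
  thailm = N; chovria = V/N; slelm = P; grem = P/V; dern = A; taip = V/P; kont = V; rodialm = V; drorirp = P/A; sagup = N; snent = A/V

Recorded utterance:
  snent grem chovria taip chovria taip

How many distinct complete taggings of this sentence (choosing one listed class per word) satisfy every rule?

Candidates per position — 1:snent {A,V}; 2:grem {P,V}; 3:chovria {V,N}; 4:taip {V,P}; 5:chovria {V,N}; 6:taip {V,P}.
There are 64 candidate sequences in total.
Rule 3 cannot be satisfied by any choice of tags from the lexicon.
So there is no consistent tagging.
Count = 0.

0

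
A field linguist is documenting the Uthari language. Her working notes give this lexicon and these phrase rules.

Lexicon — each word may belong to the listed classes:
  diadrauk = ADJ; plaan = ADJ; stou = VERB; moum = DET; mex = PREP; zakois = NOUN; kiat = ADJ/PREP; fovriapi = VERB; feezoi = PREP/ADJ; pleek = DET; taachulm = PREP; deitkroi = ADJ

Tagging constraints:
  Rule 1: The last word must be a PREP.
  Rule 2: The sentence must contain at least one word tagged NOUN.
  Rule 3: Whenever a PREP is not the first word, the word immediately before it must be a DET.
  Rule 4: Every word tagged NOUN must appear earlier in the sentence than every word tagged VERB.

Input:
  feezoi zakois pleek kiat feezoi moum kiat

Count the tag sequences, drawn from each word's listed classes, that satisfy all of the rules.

4

Candidates per position — 1:feezoi {PREP,ADJ}; 2:zakois {NOUN}; 3:pleek {DET}; 4:kiat {ADJ,PREP}; 5:feezoi {PREP,ADJ}; 6:moum {DET}; 7:kiat {ADJ,PREP}.
There are 16 candidate sequences in total.
The sequences that satisfy every rule: PREP NOUN DET ADJ ADJ DET PREP; PREP NOUN DET PREP ADJ DET PREP; ADJ NOUN DET ADJ ADJ DET PREP; ADJ NOUN DET PREP ADJ DET PREP.
Count = 4.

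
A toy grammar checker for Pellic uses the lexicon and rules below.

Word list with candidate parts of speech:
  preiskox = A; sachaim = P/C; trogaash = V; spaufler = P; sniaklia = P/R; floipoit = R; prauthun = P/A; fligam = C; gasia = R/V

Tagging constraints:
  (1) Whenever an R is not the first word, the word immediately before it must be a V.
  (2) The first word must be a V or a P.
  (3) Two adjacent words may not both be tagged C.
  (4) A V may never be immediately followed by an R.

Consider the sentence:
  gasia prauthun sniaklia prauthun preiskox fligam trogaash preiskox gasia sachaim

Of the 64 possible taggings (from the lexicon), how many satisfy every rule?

8

Candidates per position — 1:gasia {R,V}; 2:prauthun {P,A}; 3:sniaklia {P,R}; 4:prauthun {P,A}; 5:preiskox {A}; 6:fligam {C}; 7:trogaash {V}; 8:preiskox {A}; 9:gasia {R,V}; 10:sachaim {P,C}.
There are 64 candidate sequences in total.
Checking each against the rules leaves 8 sequences.
Count = 8.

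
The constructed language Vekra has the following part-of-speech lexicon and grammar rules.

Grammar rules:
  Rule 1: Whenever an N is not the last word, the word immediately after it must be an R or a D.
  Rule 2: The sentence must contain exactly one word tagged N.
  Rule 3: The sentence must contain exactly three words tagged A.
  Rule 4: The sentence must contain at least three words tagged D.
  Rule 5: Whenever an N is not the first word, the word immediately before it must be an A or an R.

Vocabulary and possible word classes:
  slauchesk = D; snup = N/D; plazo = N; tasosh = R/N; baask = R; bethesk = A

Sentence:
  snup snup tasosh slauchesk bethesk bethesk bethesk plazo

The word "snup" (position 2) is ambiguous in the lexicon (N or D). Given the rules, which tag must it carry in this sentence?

D

Candidates per position — 1:snup {N,D}; 2:snup {N,D}; 3:tasosh {R,N}; 4:slauchesk {D}; 5:bethesk {A}; 6:bethesk {A}; 7:bethesk {A}; 8:plazo {N}.
Position 1: tagging it N would leave rule 2 unsatisfiable, so it must be D.
Position 2: tagging it N would leave rule 2 unsatisfiable, so it must be D.
Position 3: tagging it N would leave rule 2 unsatisfiable, so it must be R.
That leaves exactly one tagging: D D R D A A A N.
Check: rule 1 ✓; rule 2 ✓; rule 3 ✓; rule 4 ✓; rule 5 ✓.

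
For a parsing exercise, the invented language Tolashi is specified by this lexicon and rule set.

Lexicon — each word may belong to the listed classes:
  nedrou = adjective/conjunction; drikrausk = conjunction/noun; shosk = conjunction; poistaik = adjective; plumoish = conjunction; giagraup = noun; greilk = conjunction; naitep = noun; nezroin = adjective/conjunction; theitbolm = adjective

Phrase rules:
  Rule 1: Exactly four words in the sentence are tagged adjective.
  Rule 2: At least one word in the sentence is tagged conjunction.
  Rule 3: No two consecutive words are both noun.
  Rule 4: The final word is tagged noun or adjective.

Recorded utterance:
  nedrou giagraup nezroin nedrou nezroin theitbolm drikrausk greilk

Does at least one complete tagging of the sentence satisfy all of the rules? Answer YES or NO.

Candidates per position — 1:nedrou {adjective,conjunction}; 2:giagraup {noun}; 3:nezroin {adjective,conjunction}; 4:nedrou {adjective,conjunction}; 5:nezroin {adjective,conjunction}; 6:theitbolm {adjective}; 7:drikrausk {conjunction,noun}; 8:greilk {conjunction}.
Rule 4 cannot be satisfied by any choice of tags from the lexicon.
So there is no consistent tagging.

NO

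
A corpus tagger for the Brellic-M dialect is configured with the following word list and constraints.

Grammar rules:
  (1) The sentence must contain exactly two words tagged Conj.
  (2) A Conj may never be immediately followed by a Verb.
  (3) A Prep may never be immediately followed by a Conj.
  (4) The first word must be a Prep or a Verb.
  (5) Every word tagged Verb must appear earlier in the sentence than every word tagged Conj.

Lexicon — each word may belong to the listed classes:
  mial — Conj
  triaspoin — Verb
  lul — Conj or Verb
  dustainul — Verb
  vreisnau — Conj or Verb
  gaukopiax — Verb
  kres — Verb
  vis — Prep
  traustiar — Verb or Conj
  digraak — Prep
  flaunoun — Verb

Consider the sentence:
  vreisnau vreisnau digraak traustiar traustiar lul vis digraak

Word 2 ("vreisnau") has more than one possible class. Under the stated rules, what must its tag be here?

Candidates per position — 1:vreisnau {Conj,Verb}; 2:vreisnau {Conj,Verb}; 3:digraak {Prep}; 4:traustiar {Verb,Conj}; 5:traustiar {Verb,Conj}; 6:lul {Conj,Verb}; 7:vis {Prep}; 8:digraak {Prep}.
Position 1: tagging it Conj would leave rule 4 unsatisfiable, so it must be Verb.
Position 4: tagging it Conj would leave rule 3 unsatisfiable, so it must be Verb.
Position 2: tagging it Conj would leave rule 5 unsatisfiable, so it must be Verb.
Position 5: tagging it Verb would leave rule 1 unsatisfiable, so it must be Conj.
Position 6: tagging it Verb would leave rule 1 unsatisfiable, so it must be Conj.
That leaves exactly one tagging: Verb Verb Prep Verb Conj Conj Prep Prep.
Check: rule 1 ok; rule 2 ok; rule 3 ok; rule 4 ok; rule 5 ok.

Verb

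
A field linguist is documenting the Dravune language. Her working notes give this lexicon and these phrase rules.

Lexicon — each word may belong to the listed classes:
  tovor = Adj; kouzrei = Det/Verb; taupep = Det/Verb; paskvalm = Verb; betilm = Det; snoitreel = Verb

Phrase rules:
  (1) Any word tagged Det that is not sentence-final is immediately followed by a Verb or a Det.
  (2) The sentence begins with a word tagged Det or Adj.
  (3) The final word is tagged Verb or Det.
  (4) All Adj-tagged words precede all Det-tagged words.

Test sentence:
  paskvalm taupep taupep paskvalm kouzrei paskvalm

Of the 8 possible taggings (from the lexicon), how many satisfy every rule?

Candidates per position — 1:paskvalm {Verb}; 2:taupep {Det,Verb}; 3:taupep {Det,Verb}; 4:paskvalm {Verb}; 5:kouzrei {Det,Verb}; 6:paskvalm {Verb}.
There are 8 candidate sequences in total.
Rule 2 cannot be satisfied by any choice of tags from the lexicon.
So there is no consistent tagging.
Count = 0.

0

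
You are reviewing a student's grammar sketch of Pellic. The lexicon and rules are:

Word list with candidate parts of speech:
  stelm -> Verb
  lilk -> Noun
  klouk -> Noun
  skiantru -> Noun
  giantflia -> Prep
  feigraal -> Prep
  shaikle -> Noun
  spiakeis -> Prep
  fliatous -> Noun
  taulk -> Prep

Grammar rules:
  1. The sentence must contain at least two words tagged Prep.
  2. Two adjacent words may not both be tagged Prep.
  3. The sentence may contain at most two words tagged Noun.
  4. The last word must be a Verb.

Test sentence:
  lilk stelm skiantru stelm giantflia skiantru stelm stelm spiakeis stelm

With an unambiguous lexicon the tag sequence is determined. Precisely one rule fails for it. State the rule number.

Fixed tagging: Noun Verb Noun Verb Prep Noun Verb Verb Prep Verb.
Rule check: R1 ok, R2 ok, R3 fails, R4 ok.
Only rule 3 fails.

3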